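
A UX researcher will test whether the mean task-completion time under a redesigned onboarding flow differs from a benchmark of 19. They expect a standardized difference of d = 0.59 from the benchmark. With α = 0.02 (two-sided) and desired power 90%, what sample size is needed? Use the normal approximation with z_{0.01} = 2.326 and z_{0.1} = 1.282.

For a one-sample test: n = ((z_{α/2} + z_β) / d)².
z_{α/2} + z_β = 2.326 + 1.282 = 3.608.
n = (3.608 / 0.59)² = 6.115² = 37.40.
Round up.

n = 38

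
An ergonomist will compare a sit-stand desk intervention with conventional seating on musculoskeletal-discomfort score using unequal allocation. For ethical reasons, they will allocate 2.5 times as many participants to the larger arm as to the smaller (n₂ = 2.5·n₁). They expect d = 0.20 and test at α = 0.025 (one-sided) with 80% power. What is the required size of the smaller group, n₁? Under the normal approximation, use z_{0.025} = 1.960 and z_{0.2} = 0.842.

With allocation ratio k = n₂/n₁ = 2.5, Var(x̄₁−x̄₂) = σ²(1/n₁ + 1/(k·n₁)) = σ²·(k+1)/(k·n₁).
So n₁ = (1 + 1/k)·((z_{α} + z_β)/d)² = 1.400 × (2.802/0.20)².
n₁ = 1.400 × 196.28 = 274.8.
Round up: n₁ = 275, giving n₂ = ⌈2.5 × 275⌉ = ⌈687.5⌉ = 688.

n₁ = 275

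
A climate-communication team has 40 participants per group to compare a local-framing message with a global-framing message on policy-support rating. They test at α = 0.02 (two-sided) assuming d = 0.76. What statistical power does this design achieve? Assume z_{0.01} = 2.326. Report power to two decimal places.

power ≈ 0.86

For two equal groups, power = Φ(d·√(n/2) − z_{α/2}).
d·√(n/2) = 0.76 × √(40/2) = 0.76 × 4.472 = 3.399.
z_β = 3.399 − 2.326 = 1.073.
Power = Φ(1.073) = 0.858.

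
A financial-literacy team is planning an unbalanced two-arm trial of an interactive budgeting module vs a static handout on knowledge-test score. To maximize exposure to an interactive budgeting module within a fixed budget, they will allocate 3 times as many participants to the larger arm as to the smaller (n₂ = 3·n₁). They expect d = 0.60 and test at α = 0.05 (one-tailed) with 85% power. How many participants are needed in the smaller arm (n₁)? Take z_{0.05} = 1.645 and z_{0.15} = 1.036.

n₁ = 27

With allocation ratio k = n₂/n₁ = 3, Var(x̄₁−x̄₂) = σ²(1/n₁ + 1/(k·n₁)) = σ²·(k+1)/(k·n₁).
So n₁ = (1 + 1/k)·((z_{α} + z_β)/d)² = 1.333 × (2.681/0.60)².
n₁ = 1.333 × 19.97 = 26.6.
Round up: n₁ = 27, giving n₂ = 3 × 27 = 81.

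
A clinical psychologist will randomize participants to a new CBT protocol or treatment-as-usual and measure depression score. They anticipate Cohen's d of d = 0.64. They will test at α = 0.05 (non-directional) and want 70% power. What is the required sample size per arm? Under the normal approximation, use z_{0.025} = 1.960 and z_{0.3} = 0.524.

For two independent groups with equal n: n = 2·((z_{α/2} + z_β) / d)².
z_{α/2} + z_β = 1.960 + 0.524 = 2.484.
n = 2 × (2.484 / 0.64)² = 2 × 3.881² = 2 × 15.06 = 30.1.
Round up to the next whole participant.

n = 31 per group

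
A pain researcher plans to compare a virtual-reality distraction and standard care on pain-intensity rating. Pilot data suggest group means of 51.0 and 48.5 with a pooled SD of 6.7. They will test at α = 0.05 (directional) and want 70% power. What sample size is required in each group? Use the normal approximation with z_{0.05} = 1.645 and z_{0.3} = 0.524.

Cohen's d = |M₁ − M₂| / SD_pooled = |51.0 − 48.5| / 6.7 = 2.5 / 6.7 = 0.373.
For two independent groups with equal n: n = 2·((z_{α} + z_β) / d)².
z_{α} + z_β = 1.645 + 0.524 = 2.169.
n = 2 × (2.169 / 0.373)² = 2 × 5.815² = 2 × 33.81 = 67.6.
Round up to the next whole participant.

n = 68 per group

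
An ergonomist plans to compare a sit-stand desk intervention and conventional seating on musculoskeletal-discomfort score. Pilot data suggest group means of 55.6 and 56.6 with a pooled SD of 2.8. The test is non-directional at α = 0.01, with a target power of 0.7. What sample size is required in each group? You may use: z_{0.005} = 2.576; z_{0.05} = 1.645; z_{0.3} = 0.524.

Cohen's d = |M₁ − M₂| / SD_pooled = |55.6 − 56.6| / 2.8 = 1.0 / 2.8 = 0.357.
For two independent groups with equal n: n = 2·((z_{α/2} + z_β) / d)².
z_{α/2} + z_β = 2.576 + 0.524 = 3.100.
n = 2 × (3.100 / 0.357)² = 2 × 8.683² = 2 × 75.40 = 150.8.
Round up to the next whole participant.

n = 151 per group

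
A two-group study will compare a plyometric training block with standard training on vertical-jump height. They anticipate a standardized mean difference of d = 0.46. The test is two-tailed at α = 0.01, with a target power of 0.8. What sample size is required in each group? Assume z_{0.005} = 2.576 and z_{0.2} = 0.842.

n = 111 per group

For two independent groups with equal n: n = 2·((z_{α/2} + z_β) / d)².
z_{α/2} + z_β = 2.576 + 0.842 = 3.418.
n = 2 × (3.418 / 0.46)² = 2 × 7.430² = 2 × 55.21 = 110.4.
Round up to the next whole participant.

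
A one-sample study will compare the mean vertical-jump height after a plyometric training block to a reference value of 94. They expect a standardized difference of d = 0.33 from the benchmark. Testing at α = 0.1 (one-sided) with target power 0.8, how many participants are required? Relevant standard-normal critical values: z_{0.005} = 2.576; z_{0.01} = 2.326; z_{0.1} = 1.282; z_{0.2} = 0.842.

n = 42

For a one-sample test: n = ((z_{α} + z_β) / d)².
z_{α} + z_β = 1.282 + 0.842 = 2.124.
n = (2.124 / 0.33)² = 6.436² = 41.43.
Round up.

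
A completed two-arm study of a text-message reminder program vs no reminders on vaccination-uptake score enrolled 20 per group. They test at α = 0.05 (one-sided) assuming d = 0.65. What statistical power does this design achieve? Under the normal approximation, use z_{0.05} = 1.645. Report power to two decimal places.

For two equal groups, power = Φ(d·√(n/2) − z_{α}).
d·√(n/2) = 0.65 × √(20/2) = 0.65 × 3.162 = 2.055.
z_β = 2.055 − 1.645 = 0.410.
Power = Φ(0.410) = 0.659.

power ≈ 0.66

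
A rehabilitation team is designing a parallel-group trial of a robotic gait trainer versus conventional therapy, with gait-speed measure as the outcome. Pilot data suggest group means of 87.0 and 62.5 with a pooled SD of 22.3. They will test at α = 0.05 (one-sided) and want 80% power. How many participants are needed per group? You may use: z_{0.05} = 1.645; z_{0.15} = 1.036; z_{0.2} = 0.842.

Cohen's d = |M₁ − M₂| / SD_pooled = |87.0 − 62.5| / 22.3 = 24.5 / 22.3 = 1.099.
For two independent groups with equal n: n = 2·((z_{α} + z_β) / d)².
z_{α} + z_β = 1.645 + 0.842 = 2.487.
n = 2 × (2.487 / 1.099)² = 2 × 2.263² = 2 × 5.12 = 10.2.
Round up to the next whole participant.

n = 11 per group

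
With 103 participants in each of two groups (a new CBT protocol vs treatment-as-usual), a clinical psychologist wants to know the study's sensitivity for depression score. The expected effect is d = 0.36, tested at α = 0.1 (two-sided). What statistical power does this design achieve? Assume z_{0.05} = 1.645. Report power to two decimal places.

For two equal groups, power = Φ(d·√(n/2) − z_{α/2}).
d·√(n/2) = 0.36 × √(103/2) = 0.36 × 7.176 = 2.583.
z_β = 2.583 − 1.645 = 0.938.
Power = Φ(0.938) = 0.826.

power ≈ 0.83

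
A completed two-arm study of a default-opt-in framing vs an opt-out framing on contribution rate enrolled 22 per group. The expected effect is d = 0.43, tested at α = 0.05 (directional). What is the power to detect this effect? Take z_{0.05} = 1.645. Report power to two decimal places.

For two equal groups, power = Φ(d·√(n/2) − z_{α}).
d·√(n/2) = 0.43 × √(22/2) = 0.43 × 3.317 = 1.426.
z_β = 1.426 − 1.645 = -0.219.
Power = Φ(-0.219) = 0.413.

power ≈ 0.41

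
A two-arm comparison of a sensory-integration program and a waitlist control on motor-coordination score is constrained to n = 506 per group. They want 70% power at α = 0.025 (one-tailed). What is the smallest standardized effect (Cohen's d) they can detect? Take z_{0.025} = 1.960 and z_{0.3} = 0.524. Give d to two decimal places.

d_min ≈ 0.16

For two independent groups of n = 506 each: d_min = (z_{α} + z_β)·√(2/n).
z-sum = 1.960 + 0.524 = 2.484.
d_min = 2.484 × √(2/506) = 2.484 × 0.0629 = 0.156.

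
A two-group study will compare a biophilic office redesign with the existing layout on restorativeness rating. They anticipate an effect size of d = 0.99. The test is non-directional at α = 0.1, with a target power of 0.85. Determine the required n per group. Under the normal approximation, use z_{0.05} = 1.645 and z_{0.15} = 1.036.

n = 15 per group

For two independent groups with equal n: n = 2·((z_{α/2} + z_β) / d)².
z_{α/2} + z_β = 1.645 + 1.036 = 2.681.
n = 2 × (2.681 / 0.99)² = 2 × 2.708² = 2 × 7.33 = 14.7.
Round up to the next whole participant.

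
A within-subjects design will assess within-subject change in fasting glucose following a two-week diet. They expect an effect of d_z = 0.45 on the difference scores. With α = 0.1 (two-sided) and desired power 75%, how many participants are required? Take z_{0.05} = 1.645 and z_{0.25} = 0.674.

For a paired (one-sample on differences) test: n = ((z_{α/2} + z_β) / d)².
z_{α/2} + z_β = 1.645 + 0.674 = 2.319.
n = (2.319 / 0.45)² = 5.153² = 26.56.
Round up.

n = 27 pairs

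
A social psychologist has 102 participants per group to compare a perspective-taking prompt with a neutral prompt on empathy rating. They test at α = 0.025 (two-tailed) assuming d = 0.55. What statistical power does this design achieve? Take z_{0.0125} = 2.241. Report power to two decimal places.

power ≈ 0.95

For two equal groups, power = Φ(d·√(n/2) − z_{α/2}).
d·√(n/2) = 0.55 × √(102/2) = 0.55 × 7.141 = 3.928.
z_β = 3.928 − 2.241 = 1.687.
Power = Φ(1.687) = 0.954.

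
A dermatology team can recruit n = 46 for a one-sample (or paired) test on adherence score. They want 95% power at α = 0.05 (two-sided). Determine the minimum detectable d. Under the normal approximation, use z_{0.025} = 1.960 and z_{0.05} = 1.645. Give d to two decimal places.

d_min ≈ 0.53

For a single sample (or paired design) of n = 46: d_min = (z_{α/2} + z_β)/√n.
z-sum = 1.960 + 1.645 = 3.605.
d_min = 3.605 / √46 = 3.605 / 6.782 = 0.532.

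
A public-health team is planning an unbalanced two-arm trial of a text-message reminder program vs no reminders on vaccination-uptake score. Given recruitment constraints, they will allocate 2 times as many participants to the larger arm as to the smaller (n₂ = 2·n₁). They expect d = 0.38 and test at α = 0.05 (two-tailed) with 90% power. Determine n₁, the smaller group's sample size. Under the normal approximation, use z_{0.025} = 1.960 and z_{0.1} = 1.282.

n₁ = 110

With allocation ratio k = n₂/n₁ = 2, Var(x̄₁−x̄₂) = σ²(1/n₁ + 1/(k·n₁)) = σ²·(k+1)/(k·n₁).
So n₁ = (1 + 1/k)·((z_{α/2} + z_β)/d)² = 1.500 × (3.242/0.38)².
n₁ = 1.500 × 72.79 = 109.2.
Round up: n₁ = 110, giving n₂ = 2 × 110 = 220.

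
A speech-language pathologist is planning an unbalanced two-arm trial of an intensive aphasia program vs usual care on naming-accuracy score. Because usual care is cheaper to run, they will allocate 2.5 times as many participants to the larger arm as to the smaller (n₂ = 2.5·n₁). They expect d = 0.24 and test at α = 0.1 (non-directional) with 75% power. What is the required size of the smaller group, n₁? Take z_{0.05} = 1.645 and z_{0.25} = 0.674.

n₁ = 131

With allocation ratio k = n₂/n₁ = 2.5, Var(x̄₁−x̄₂) = σ²(1/n₁ + 1/(k·n₁)) = σ²·(k+1)/(k·n₁).
So n₁ = (1 + 1/k)·((z_{α/2} + z_β)/d)² = 1.400 × (2.319/0.24)².
n₁ = 1.400 × 93.36 = 130.7.
Round up: n₁ = 131, giving n₂ = ⌈2.5 × 131⌉ = ⌈327.5⌉ = 328.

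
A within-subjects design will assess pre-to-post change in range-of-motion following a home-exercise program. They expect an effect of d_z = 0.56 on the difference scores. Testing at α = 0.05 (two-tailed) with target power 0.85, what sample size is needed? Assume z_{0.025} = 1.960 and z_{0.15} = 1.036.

For a paired (one-sample on differences) test: n = ((z_{α/2} + z_β) / d)².
z_{α/2} + z_β = 1.960 + 1.036 = 2.996.
n = (2.996 / 0.56)² = 5.350² = 28.62.
Round up.

n = 29 pairs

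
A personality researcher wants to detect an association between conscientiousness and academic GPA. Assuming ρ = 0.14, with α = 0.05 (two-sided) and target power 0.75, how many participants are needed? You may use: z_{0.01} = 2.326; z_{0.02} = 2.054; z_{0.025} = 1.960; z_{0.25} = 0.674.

n = 353

Fisher's z: C = ½·ln((1+r)/(1−r)) = ½·ln(1.3256) = 0.1409.
n = ((z_{α/2} + z_β)/C)² + 3.
(1.960 + 0.674) / 0.1409 = 2.634 / 0.1409 = 18.694.
n = 18.694² + 3 = 349.47 + 3 = 352.5.
Round up.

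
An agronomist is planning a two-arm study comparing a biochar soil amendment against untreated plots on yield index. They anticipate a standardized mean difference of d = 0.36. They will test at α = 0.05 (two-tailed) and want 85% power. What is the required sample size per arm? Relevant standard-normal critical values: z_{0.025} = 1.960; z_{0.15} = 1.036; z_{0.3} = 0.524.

n = 139 per group

For two independent groups with equal n: n = 2·((z_{α/2} + z_β) / d)².
z_{α/2} + z_β = 1.960 + 1.036 = 2.996.
n = 2 × (2.996 / 0.36)² = 2 × 8.322² = 2 × 69.26 = 138.5.
Round up to the next whole participant.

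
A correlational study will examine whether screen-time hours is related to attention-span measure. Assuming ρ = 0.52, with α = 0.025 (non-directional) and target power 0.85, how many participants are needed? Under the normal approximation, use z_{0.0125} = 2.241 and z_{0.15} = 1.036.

Fisher's z: C = ½·ln((1+r)/(1−r)) = ½·ln(3.1667) = 0.5763.
n = ((z_{α/2} + z_β)/C)² + 3.
(2.241 + 1.036) / 0.5763 = 3.277 / 0.5763 = 5.686.
n = 5.686² + 3 = 32.33 + 3 = 35.3.
Round up.

n = 36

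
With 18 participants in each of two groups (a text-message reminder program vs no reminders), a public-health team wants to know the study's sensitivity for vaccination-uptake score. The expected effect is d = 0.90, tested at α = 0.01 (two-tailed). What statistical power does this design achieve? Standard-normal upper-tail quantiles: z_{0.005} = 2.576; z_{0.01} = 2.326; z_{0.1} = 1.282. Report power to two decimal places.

For two equal groups, power = Φ(d·√(n/2) − z_{α/2}).
d·√(n/2) = 0.90 × √(18/2) = 0.90 × 3.000 = 2.700.
z_β = 2.700 − 2.576 = 0.124.
Power = Φ(0.124) = 0.549.

power ≈ 0.55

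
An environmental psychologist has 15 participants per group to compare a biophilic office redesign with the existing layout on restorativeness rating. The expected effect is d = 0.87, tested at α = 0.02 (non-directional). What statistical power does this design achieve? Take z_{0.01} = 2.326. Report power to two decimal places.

For two equal groups, power = Φ(d·√(n/2) − z_{α/2}).
d·√(n/2) = 0.87 × √(15/2) = 0.87 × 2.739 = 2.383.
z_β = 2.383 − 2.326 = 0.057.
Power = Φ(0.057) = 0.523.

power ≈ 0.52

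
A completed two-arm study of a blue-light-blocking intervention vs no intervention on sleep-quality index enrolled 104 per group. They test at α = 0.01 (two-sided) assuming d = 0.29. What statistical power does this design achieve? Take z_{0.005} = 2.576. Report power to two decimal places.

For two equal groups, power = Φ(d·√(n/2) − z_{α/2}).
d·√(n/2) = 0.29 × √(104/2) = 0.29 × 7.211 = 2.091.
z_β = 2.091 − 2.576 = -0.485.
Power = Φ(-0.485) = 0.314.

power ≈ 0.31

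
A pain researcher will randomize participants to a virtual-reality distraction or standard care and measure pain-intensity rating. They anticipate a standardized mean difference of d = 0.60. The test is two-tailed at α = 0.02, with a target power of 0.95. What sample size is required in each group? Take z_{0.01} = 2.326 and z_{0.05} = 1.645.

For two independent groups with equal n: n = 2·((z_{α/2} + z_β) / d)².
z_{α/2} + z_β = 2.326 + 1.645 = 3.971.
n = 2 × (3.971 / 0.60)² = 2 × 6.618² = 2 × 43.80 = 87.6.
Round up to the next whole participant.

n = 88 per group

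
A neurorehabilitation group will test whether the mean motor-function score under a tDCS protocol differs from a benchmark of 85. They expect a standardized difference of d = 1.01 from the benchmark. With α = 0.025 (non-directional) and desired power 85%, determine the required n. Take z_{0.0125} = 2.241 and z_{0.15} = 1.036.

For a one-sample test: n = ((z_{α/2} + z_β) / d)².
z_{α/2} + z_β = 2.241 + 1.036 = 3.277.
n = (3.277 / 1.01)² = 3.245² = 10.53.
Round up.

n = 11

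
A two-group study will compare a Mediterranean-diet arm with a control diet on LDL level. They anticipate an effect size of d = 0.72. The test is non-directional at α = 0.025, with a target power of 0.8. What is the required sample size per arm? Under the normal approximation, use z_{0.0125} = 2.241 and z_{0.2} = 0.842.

For two independent groups with equal n: n = 2·((z_{α/2} + z_β) / d)².
z_{α/2} + z_β = 2.241 + 0.842 = 3.083.
n = 2 × (3.083 / 0.72)² = 2 × 4.282² = 2 × 18.34 = 36.7.
Round up to the next whole participant.

n = 37 per group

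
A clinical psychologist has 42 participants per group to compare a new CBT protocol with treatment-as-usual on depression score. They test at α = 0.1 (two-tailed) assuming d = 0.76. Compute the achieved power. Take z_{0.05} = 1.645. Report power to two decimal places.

power ≈ 0.97

For two equal groups, power = Φ(d·√(n/2) − z_{α/2}).
d·√(n/2) = 0.76 × √(42/2) = 0.76 × 4.583 = 3.483.
z_β = 3.483 − 1.645 = 1.838.
Power = Φ(1.838) = 0.967.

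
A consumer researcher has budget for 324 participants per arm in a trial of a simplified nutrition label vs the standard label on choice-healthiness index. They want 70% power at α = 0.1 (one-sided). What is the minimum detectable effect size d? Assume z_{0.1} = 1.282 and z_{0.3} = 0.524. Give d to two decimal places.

d_min ≈ 0.14

For two independent groups of n = 324 each: d_min = (z_{α} + z_β)·√(2/n).
z-sum = 1.282 + 0.524 = 1.806.
d_min = 1.806 × √(2/324) = 1.806 × 0.0786 = 0.142.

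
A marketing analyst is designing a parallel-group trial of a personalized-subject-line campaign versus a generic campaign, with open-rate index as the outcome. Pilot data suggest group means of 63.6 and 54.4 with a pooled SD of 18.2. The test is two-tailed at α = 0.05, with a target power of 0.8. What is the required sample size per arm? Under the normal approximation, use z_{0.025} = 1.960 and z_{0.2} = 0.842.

Cohen's d = |M₁ − M₂| / SD_pooled = |63.6 − 54.4| / 18.2 = 9.2 / 18.2 = 0.505.
For two independent groups with equal n: n = 2·((z_{α/2} + z_β) / d)².
z_{α/2} + z_β = 1.960 + 0.842 = 2.802.
n = 2 × (2.802 / 0.505)² = 2 × 5.549² = 2 × 30.79 = 61.6.
Round up to the next whole participant.

n = 62 per group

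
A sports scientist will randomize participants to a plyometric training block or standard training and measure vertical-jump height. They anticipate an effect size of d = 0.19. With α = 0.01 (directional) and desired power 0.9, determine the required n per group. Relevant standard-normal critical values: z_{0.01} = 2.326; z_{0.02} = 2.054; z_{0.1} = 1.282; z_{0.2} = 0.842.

For two independent groups with equal n: n = 2·((z_{α} + z_β) / d)².
z_{α} + z_β = 2.326 + 1.282 = 3.608.
n = 2 × (3.608 / 0.19)² = 2 × 18.989² = 2 × 360.60 = 721.2.
Round up to the next whole participant.

n = 722 per group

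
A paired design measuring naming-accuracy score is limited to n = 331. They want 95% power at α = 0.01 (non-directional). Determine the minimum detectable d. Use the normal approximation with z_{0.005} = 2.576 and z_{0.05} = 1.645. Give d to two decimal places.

d_min ≈ 0.23

For a single sample (or paired design) of n = 331: d_min = (z_{α/2} + z_β)/√n.
z-sum = 2.576 + 1.645 = 4.221.
d_min = 4.221 / √331 = 4.221 / 18.193 = 0.232.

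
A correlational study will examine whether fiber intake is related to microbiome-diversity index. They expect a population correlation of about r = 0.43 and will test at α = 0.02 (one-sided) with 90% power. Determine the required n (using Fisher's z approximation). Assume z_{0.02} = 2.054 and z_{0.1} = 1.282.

n = 56

Fisher's z: C = ½·ln((1+r)/(1−r)) = ½·ln(2.5088) = 0.4599.
n = ((z_{α} + z_β)/C)² + 3.
(2.054 + 1.282) / 0.4599 = 3.336 / 0.4599 = 7.254.
n = 7.254² + 3 = 52.62 + 3 = 55.6.
Round up.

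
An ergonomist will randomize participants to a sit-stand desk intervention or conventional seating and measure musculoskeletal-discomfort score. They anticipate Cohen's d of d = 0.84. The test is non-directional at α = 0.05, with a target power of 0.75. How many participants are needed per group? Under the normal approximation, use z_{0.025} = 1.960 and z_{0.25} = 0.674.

n = 20 per group

For two independent groups with equal n: n = 2·((z_{α/2} + z_β) / d)².
z_{α/2} + z_β = 1.960 + 0.674 = 2.634.
n = 2 × (2.634 / 0.84)² = 2 × 3.136² = 2 × 9.83 = 19.7.
Round up to the next whole participant.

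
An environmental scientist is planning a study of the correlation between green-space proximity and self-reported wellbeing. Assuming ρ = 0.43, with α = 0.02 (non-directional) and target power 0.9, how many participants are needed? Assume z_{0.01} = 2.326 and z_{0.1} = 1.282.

Fisher's z: C = ½·ln((1+r)/(1−r)) = ½·ln(2.5088) = 0.4599.
n = ((z_{α/2} + z_β)/C)² + 3.
(2.326 + 1.282) / 0.4599 = 3.608 / 0.4599 = 7.845.
n = 7.845² + 3 = 61.55 + 3 = 64.5.
Round up.

n = 65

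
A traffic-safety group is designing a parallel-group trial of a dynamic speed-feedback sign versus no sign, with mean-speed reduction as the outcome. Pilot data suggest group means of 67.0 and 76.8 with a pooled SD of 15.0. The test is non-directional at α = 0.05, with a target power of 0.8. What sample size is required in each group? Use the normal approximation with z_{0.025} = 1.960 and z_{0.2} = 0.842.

Cohen's d = |M₁ − M₂| / SD_pooled = |67.0 − 76.8| / 15.0 = 9.8 / 15.0 = 0.653.
For two independent groups with equal n: n = 2·((z_{α/2} + z_β) / d)².
z_{α/2} + z_β = 1.960 + 0.842 = 2.802.
n = 2 × (2.802 / 0.653)² = 2 × 4.291² = 2 × 18.41 = 36.8.
Round up to the next whole participant.

n = 37 per group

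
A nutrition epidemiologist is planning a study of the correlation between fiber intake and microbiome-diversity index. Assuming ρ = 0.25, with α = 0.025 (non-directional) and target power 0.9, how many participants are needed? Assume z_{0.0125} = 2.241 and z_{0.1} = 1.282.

n = 194

Fisher's z: C = ½·ln((1+r)/(1−r)) = ½·ln(1.6667) = 0.2554.
n = ((z_{α/2} + z_β)/C)² + 3.
(2.241 + 1.282) / 0.2554 = 3.523 / 0.2554 = 13.794.
n = 13.794² + 3 = 190.28 + 3 = 193.3.
Round up.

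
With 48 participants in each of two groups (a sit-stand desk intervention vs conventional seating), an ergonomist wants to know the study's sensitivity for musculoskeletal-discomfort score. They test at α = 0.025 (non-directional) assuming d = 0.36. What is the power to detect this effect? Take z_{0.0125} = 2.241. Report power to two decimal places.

power ≈ 0.32

For two equal groups, power = Φ(d·√(n/2) − z_{α/2}).
d·√(n/2) = 0.36 × √(48/2) = 0.36 × 4.899 = 1.764.
z_β = 1.764 − 2.241 = -0.477.
Power = Φ(-0.477) = 0.317.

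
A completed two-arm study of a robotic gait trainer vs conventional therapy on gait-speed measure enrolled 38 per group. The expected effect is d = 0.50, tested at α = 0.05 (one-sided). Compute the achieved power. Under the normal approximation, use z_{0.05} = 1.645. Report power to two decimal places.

For two equal groups, power = Φ(d·√(n/2) − z_{α}).
d·√(n/2) = 0.50 × √(38/2) = 0.50 × 4.359 = 2.179.
z_β = 2.179 − 1.645 = 0.534.
Power = Φ(0.534) = 0.703.

power ≈ 0.70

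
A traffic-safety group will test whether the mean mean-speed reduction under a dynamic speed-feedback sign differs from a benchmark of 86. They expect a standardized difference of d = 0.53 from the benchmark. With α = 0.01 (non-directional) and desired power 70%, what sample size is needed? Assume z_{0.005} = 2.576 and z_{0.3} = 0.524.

n = 35

For a one-sample test: n = ((z_{α/2} + z_β) / d)².
z_{α/2} + z_β = 2.576 + 0.524 = 3.100.
n = (3.100 / 0.53)² = 5.849² = 34.21.
Round up.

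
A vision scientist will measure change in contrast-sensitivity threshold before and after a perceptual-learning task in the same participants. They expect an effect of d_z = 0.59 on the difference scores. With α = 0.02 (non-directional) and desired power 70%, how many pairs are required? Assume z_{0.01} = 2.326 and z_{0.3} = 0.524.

For a paired (one-sample on differences) test: n = ((z_{α/2} + z_β) / d)².
z_{α/2} + z_β = 2.326 + 0.524 = 2.850.
n = (2.850 / 0.59)² = 4.831² = 23.33.
Round up.

n = 24 pairs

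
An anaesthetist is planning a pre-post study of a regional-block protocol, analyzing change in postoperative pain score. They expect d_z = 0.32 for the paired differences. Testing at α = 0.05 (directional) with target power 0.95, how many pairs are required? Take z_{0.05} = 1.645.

n = 106 pairs

For a paired (one-sample on differences) test: n = ((z_{α} + z_β) / d)².
z_{α} + z_β = 1.645 + 1.645 = 3.290.
n = (3.290 / 0.32)² = 10.281² = 105.70.
Round up.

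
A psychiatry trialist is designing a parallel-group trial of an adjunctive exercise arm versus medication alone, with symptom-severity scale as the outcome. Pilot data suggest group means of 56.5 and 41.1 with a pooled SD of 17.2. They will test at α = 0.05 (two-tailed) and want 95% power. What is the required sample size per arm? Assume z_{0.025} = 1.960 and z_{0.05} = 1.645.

n = 33 per group

Cohen's d = |M₁ − M₂| / SD_pooled = |56.5 − 41.1| / 17.2 = 15.4 / 17.2 = 0.895.
For two independent groups with equal n: n = 2·((z_{α/2} + z_β) / d)².
z_{α/2} + z_β = 1.960 + 1.645 = 3.605.
n = 2 × (3.605 / 0.895)² = 2 × 4.028² = 2 × 16.22 = 32.4.
Round up to the next whole participant.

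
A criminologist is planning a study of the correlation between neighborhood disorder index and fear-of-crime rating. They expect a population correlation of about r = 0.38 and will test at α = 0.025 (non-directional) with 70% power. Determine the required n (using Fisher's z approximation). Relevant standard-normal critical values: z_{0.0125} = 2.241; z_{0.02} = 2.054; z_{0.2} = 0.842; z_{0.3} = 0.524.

Fisher's z: C = ½·ln((1+r)/(1−r)) = ½·ln(2.2258) = 0.4001.
n = ((z_{α/2} + z_β)/C)² + 3.
(2.241 + 0.524) / 0.4001 = 2.765 / 0.4001 = 6.911.
n = 6.911² + 3 = 47.76 + 3 = 50.8.
Round up.

n = 51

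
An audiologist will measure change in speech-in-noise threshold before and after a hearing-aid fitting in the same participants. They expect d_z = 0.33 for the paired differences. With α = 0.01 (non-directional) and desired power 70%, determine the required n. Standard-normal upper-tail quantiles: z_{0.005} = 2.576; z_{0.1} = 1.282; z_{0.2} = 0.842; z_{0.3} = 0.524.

n = 89 pairs

For a paired (one-sample on differences) test: n = ((z_{α/2} + z_β) / d)².
z_{α/2} + z_β = 2.576 + 0.524 = 3.100.
n = (3.100 / 0.33)² = 9.394² = 88.25.
Round up.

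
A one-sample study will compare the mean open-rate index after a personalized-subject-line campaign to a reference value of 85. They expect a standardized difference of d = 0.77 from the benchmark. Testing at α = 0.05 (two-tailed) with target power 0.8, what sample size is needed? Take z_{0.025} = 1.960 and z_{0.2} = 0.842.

For a one-sample test: n = ((z_{α/2} + z_β) / d)².
z_{α/2} + z_β = 1.960 + 0.842 = 2.802.
n = (2.802 / 0.77)² = 3.639² = 13.24.
Round up.

n = 14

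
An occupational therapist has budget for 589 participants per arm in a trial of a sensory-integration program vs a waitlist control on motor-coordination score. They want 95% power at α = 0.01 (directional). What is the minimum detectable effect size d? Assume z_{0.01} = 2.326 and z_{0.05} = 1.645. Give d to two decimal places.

For two independent groups of n = 589 each: d_min = (z_{α} + z_β)·√(2/n).
z-sum = 2.326 + 1.645 = 3.971.
d_min = 3.971 × √(2/589) = 3.971 × 0.0583 = 0.231.

d_min ≈ 0.23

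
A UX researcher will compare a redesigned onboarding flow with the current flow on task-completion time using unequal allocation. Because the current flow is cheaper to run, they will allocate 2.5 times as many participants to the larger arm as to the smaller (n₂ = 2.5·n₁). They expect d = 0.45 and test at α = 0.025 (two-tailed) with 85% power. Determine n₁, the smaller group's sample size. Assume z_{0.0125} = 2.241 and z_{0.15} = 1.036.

With allocation ratio k = n₂/n₁ = 2.5, Var(x̄₁−x̄₂) = σ²(1/n₁ + 1/(k·n₁)) = σ²·(k+1)/(k·n₁).
So n₁ = (1 + 1/k)·((z_{α/2} + z_β)/d)² = 1.400 × (3.277/0.45)².
n₁ = 1.400 × 53.03 = 74.2.
Round up: n₁ = 75, giving n₂ = ⌈2.5 × 75⌉ = ⌈187.5⌉ = 188.

n₁ = 75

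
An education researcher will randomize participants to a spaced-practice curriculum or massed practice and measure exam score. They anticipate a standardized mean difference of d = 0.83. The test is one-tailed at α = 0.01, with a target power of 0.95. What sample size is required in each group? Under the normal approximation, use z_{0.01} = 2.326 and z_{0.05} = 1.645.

n = 46 per group

For two independent groups with equal n: n = 2·((z_{α} + z_β) / d)².
z_{α} + z_β = 2.326 + 1.645 = 3.971.
n = 2 × (3.971 / 0.83)² = 2 × 4.784² = 2 × 22.89 = 45.8.
Round up to the next whole participant.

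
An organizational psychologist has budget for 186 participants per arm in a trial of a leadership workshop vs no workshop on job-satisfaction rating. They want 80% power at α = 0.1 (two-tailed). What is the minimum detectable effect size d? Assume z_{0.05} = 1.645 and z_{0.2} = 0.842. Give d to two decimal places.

For two independent groups of n = 186 each: d_min = (z_{α/2} + z_β)·√(2/n).
z-sum = 1.645 + 0.842 = 2.487.
d_min = 2.487 × √(2/186) = 2.487 × 0.1037 = 0.258.

d_min ≈ 0.26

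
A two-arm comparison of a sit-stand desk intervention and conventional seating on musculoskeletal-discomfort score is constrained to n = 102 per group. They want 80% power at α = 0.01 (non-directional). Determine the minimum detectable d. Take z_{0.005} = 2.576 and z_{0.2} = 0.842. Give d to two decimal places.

d_min ≈ 0.48

For two independent groups of n = 102 each: d_min = (z_{α/2} + z_β)·√(2/n).
z-sum = 2.576 + 0.842 = 3.418.
d_min = 3.418 × √(2/102) = 3.418 × 0.1400 = 0.479.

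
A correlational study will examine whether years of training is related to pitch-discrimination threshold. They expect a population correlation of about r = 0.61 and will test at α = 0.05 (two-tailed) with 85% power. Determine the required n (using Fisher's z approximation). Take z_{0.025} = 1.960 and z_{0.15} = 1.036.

n = 21

Fisher's z: C = ½·ln((1+r)/(1−r)) = ½·ln(4.1282) = 0.7089.
n = ((z_{α/2} + z_β)/C)² + 3.
(1.960 + 1.036) / 0.7089 = 2.996 / 0.7089 = 4.226.
n = 4.226² + 3 = 17.86 + 3 = 20.9.
Round up.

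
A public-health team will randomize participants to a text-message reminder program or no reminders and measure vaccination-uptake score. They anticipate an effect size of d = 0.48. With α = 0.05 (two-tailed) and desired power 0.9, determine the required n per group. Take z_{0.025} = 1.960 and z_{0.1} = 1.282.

For two independent groups with equal n: n = 2·((z_{α/2} + z_β) / d)².
z_{α/2} + z_β = 1.960 + 1.282 = 3.242.
n = 2 × (3.242 / 0.48)² = 2 × 6.754² = 2 × 45.62 = 91.2.
Round up to the next whole participant.

n = 92 per group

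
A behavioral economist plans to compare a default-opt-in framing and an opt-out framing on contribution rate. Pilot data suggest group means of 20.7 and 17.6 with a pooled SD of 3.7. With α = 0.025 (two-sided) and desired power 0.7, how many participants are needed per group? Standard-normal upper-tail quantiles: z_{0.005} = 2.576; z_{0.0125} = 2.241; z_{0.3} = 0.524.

Cohen's d = |M₁ − M₂| / SD_pooled = |20.7 − 17.6| / 3.7 = 3.1 / 3.7 = 0.838.
For two independent groups with equal n: n = 2·((z_{α/2} + z_β) / d)².
z_{α/2} + z_β = 2.241 + 0.524 = 2.765.
n = 2 × (2.765 / 0.838)² = 2 × 3.300² = 2 × 10.89 = 21.8.
Round up to the next whole participant.

n = 22 per group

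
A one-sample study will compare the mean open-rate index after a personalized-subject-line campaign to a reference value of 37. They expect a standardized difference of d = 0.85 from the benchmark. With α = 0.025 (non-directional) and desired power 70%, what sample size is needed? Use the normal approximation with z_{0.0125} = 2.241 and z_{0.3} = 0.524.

For a one-sample test: n = ((z_{α/2} + z_β) / d)².
z_{α/2} + z_β = 2.241 + 0.524 = 2.765.
n = (2.765 / 0.85)² = 3.253² = 10.58.
Round up.

n = 11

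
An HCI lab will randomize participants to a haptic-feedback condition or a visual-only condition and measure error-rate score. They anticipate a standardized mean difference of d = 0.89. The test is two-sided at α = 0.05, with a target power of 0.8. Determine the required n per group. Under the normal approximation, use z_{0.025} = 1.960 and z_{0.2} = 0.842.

n = 20 per group

For two independent groups with equal n: n = 2·((z_{α/2} + z_β) / d)².
z_{α/2} + z_β = 1.960 + 0.842 = 2.802.
n = 2 × (2.802 / 0.89)² = 2 × 3.148² = 2 × 9.91 = 19.8.
Round up to the next whole participant.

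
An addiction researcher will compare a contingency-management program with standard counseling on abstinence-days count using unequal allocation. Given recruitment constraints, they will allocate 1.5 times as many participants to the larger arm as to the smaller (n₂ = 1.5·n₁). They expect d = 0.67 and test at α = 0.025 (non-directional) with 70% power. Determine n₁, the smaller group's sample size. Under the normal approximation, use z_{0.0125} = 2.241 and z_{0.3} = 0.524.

With allocation ratio k = n₂/n₁ = 1.5, Var(x̄₁−x̄₂) = σ²(1/n₁ + 1/(k·n₁)) = σ²·(k+1)/(k·n₁).
So n₁ = (1 + 1/k)·((z_{α/2} + z_β)/d)² = 1.667 × (2.765/0.67)².
n₁ = 1.667 × 17.03 = 28.4.
Round up: n₁ = 29, giving n₂ = ⌈1.5 × 29⌉ = ⌈43.5⌉ = 44.

n₁ = 29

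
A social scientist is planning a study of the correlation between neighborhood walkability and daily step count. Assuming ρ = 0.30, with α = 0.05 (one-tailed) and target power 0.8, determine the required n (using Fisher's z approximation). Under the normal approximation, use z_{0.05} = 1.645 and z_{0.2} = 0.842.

n = 68

Fisher's z: C = ½·ln((1+r)/(1−r)) = ½·ln(1.8571) = 0.3095.
n = ((z_{α} + z_β)/C)² + 3.
(1.645 + 0.842) / 0.3095 = 2.487 / 0.3095 = 8.036.
n = 8.036² + 3 = 64.57 + 3 = 67.6.
Round up.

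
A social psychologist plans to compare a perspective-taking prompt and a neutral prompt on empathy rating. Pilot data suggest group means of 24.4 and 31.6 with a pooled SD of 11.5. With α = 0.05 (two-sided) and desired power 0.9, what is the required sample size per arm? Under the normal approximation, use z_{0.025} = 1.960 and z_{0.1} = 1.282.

Cohen's d = |M₁ − M₂| / SD_pooled = |24.4 − 31.6| / 11.5 = 7.2 / 11.5 = 0.626.
For two independent groups with equal n: n = 2·((z_{α/2} + z_β) / d)².
z_{α/2} + z_β = 1.960 + 1.282 = 3.242.
n = 2 × (3.242 / 0.626)² = 2 × 5.179² = 2 × 26.82 = 53.6.
Round up to the next whole participant.

n = 54 per group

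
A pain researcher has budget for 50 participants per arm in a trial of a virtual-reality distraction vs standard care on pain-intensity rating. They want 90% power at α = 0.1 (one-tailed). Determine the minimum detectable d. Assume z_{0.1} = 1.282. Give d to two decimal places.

For two independent groups of n = 50 each: d_min = (z_{α} + z_β)·√(2/n).
z-sum = 1.282 + 1.282 = 2.564.
d_min = 2.564 × √(2/50) = 2.564 × 0.2000 = 0.513.

d_min ≈ 0.51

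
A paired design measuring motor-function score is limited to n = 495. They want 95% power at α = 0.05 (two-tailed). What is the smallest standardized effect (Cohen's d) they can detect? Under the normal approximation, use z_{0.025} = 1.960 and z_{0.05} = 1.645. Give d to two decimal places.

d_min ≈ 0.16

For a single sample (or paired design) of n = 495: d_min = (z_{α/2} + z_β)/√n.
z-sum = 1.960 + 1.645 = 3.605.
d_min = 3.605 / √495 = 3.605 / 22.249 = 0.162.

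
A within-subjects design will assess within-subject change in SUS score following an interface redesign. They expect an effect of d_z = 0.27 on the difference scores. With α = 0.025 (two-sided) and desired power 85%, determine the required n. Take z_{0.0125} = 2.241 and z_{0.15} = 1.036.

n = 148 pairs

For a paired (one-sample on differences) test: n = ((z_{α/2} + z_β) / d)².
z_{α/2} + z_β = 2.241 + 1.036 = 3.277.
n = (3.277 / 0.27)² = 12.137² = 147.31.
Round up.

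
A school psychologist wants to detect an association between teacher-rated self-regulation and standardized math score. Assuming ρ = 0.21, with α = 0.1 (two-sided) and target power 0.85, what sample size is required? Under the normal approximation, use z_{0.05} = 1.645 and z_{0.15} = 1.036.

Fisher's z: C = ½·ln((1+r)/(1−r)) = ½·ln(1.5316) = 0.2132.
n = ((z_{α/2} + z_β)/C)² + 3.
(1.645 + 1.036) / 0.2132 = 2.681 / 0.2132 = 12.575.
n = 12.575² + 3 = 158.13 + 3 = 161.1.
Round up.

n = 162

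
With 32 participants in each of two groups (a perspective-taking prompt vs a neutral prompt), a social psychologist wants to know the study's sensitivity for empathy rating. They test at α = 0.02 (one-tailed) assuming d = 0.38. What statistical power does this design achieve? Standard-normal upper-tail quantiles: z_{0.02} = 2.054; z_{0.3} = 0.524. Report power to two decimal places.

power ≈ 0.30

For two equal groups, power = Φ(d·√(n/2) − z_{α}).
d·√(n/2) = 0.38 × √(32/2) = 0.38 × 4.000 = 1.520.
z_β = 1.520 − 2.054 = -0.534.
Power = Φ(-0.534) = 0.297.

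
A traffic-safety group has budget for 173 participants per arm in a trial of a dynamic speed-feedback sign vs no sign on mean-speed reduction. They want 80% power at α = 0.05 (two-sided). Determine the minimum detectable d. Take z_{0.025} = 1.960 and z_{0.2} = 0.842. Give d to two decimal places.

d_min ≈ 0.30

For two independent groups of n = 173 each: d_min = (z_{α/2} + z_β)·√(2/n).
z-sum = 1.960 + 0.842 = 2.802.
d_min = 2.802 × √(2/173) = 2.802 × 0.1075 = 0.301.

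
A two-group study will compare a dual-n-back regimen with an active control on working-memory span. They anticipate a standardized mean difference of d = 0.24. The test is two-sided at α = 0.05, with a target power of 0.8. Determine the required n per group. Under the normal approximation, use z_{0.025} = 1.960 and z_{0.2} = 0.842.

n = 273 per group

For two independent groups with equal n: n = 2·((z_{α/2} + z_β) / d)².
z_{α/2} + z_β = 1.960 + 0.842 = 2.802.
n = 2 × (2.802 / 0.24)² = 2 × 11.675² = 2 × 136.31 = 272.6.
Round up to the next whole participant.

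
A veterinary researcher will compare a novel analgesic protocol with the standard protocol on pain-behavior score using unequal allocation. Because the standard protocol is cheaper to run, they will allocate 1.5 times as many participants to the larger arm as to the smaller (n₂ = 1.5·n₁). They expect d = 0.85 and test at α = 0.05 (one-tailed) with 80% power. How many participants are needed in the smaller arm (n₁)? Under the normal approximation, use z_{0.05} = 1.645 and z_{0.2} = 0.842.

n₁ = 15

With allocation ratio k = n₂/n₁ = 1.5, Var(x̄₁−x̄₂) = σ²(1/n₁ + 1/(k·n₁)) = σ²·(k+1)/(k·n₁).
So n₁ = (1 + 1/k)·((z_{α} + z_β)/d)² = 1.667 × (2.487/0.85)².
n₁ = 1.667 × 8.56 = 14.3.
Round up: n₁ = 15, giving n₂ = ⌈1.5 × 15⌉ = ⌈22.5⌉ = 23.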